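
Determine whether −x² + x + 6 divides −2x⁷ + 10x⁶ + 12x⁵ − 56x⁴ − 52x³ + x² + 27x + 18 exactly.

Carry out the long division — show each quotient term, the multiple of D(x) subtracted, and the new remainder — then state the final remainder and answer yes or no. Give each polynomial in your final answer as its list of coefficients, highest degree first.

Step 1: lead(−2x⁷ + 10x⁶ + 12x⁵ − 56x⁴ − 52x³ + x² + 27x + 18) ÷ lead(D) = −2x⁷ ÷ −x² = 2x⁵. Subtract (2x⁵)·D = −2x⁷ + 2x⁶ + 12x⁵. Remainder: 8x⁶ − 56x⁴ − 52x³ + x² + 27x + 18.
Step 2: lead(8x⁶ − 56x⁴ − 52x³ + x² + 27x + 18) ÷ lead(D) = 8x⁶ ÷ −x² = −8x⁴. Subtract (−8x⁴)·D = 8x⁶ − 8x⁵ − 48x⁴. Remainder: 8x⁵ − 8x⁴ − 52x³ + x² + 27x + 18.
Step 3: lead(8x⁵ − 8x⁴ − 52x³ + x² + 27x + 18) ÷ lead(D) = 8x⁵ ÷ −x² = −8x³. Subtract (−8x³)·D = 8x⁵ − 8x⁴ − 48x³. Remainder: −4x³ + x² + 27x + 18.
Step 4: lead(−4x³ + x² + 27x + 18) ÷ lead(D) = −4x³ ÷ −x² = 4x. Subtract (4x)·D = −4x³ + 4x² + 24x. Remainder: −3x² + 3x + 18.
Step 5: lead(−3x² + 3x + 18) ÷ lead(D) = −3x² ÷ −x² = 3. Subtract (3)·D = −3x² + 3x + 18. Remainder: 0.

R = [0], so D(x) is a factor of P(x). yes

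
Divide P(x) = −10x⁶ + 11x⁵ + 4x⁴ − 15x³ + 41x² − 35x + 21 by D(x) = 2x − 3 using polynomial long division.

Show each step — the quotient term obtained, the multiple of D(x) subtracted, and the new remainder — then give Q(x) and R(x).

Step 1: lead(−10x⁶ + 11x⁵ + 4x⁴ − 15x³ + 41x² − 35x + 21) ÷ lead(D) = −10x⁶ ÷ 2x = −5x⁵. Subtract (−5x⁵)·D = −10x⁶ + 15x⁵. Remainder: −4x⁵ + 4x⁴ − 15x³ + 41x² − 35x + 21.
Step 2: lead(−4x⁵ + 4x⁴ − 15x³ + 41x² − 35x + 21) ÷ lead(D) = −4x⁵ ÷ 2x = −2x⁴. Subtract (−2x⁴)·D = −4x⁵ + 6x⁴. Remainder: −2x⁴ − 15x³ + 41x² − 35x + 21.
Step 3: lead(−2x⁴ − 15x³ + 41x² − 35x + 21) ÷ lead(D) = −2x⁴ ÷ 2x = −x³. Subtract (−x³)·D = −2x⁴ + 3x³. Remainder: −18x³ + 41x² − 35x + 21.
Step 4: lead(−18x³ + 41x² − 35x + 21) ÷ lead(D) = −18x³ ÷ 2x = −9x². Subtract (−9x²)·D = −18x³ + 27x². Remainder: 14x² − 35x + 21.
Step 5: lead(14x² − 35x + 21) ÷ lead(D) = 14x² ÷ 2x = 7x. Subtract (7x)·D = 14x² − 21x. Remainder: −14x + 21.
Step 6: lead(−14x + 21) ÷ lead(D) = −14x ÷ 2x = −7. Subtract (−7)·D = −14x + 21. Remainder: 0.

Q(x) = −5x⁵ − 2x⁴ − x³ − 9x² + 7x − 7; R(x) = 0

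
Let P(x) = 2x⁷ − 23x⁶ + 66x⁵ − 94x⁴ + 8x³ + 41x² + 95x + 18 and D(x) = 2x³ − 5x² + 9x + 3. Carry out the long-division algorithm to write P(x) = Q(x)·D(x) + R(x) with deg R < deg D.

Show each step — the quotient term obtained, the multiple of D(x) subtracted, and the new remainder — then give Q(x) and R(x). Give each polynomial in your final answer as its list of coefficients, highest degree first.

Q = [1, -9, 6, 7, 8]; R = [2, -6]

Step 1: lead(2x⁷ − 23x⁶ + 66x⁵ − 94x⁴ + 8x³ + 41x² + 95x + 18) ÷ lead(D) = 2x⁷ ÷ 2x³ = x⁴. Subtract (x⁴)·D = 2x⁷ − 5x⁶ + 9x⁵ + 3x⁴. Remainder: −18x⁶ + 57x⁵ − 97x⁴ + 8x³ + 41x² + 95x + 18.
Step 2: lead(−18x⁶ + 57x⁵ − 97x⁴ + 8x³ + 41x² + 95x + 18) ÷ lead(D) = −18x⁶ ÷ 2x³ = −9x³. Subtract (−9x³)·D = −18x⁶ + 45x⁵ − 81x⁴ − 27x³. Remainder: 12x⁵ − 16x⁴ + 35x³ + 41x² + 95x + 18.
Step 3: lead(12x⁵ − 16x⁴ + 35x³ + 41x² + 95x + 18) ÷ lead(D) = 12x⁵ ÷ 2x³ = 6x². Subtract (6x²)·D = 12x⁵ − 30x⁴ + 54x³ + 18x². Remainder: 14x⁴ − 19x³ + 23x² + 95x + 18.
Step 4: lead(14x⁴ − 19x³ + 23x² + 95x + 18) ÷ lead(D) = 14x⁴ ÷ 2x³ = 7x. Subtract (7x)·D = 14x⁴ − 35x³ + 63x² + 21x. Remainder: 16x³ − 40x² + 74x + 18.
Step 5: lead(16x³ − 40x² + 74x + 18) ÷ lead(D) = 16x³ ÷ 2x³ = 8. Subtract (8)·D = 16x³ − 40x² + 72x + 24. Remainder: 2x − 6.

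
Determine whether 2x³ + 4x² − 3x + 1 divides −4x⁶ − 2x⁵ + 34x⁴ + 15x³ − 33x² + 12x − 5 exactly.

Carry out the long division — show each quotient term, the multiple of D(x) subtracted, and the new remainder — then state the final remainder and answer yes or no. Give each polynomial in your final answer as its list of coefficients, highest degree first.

R = [-5, -2], so D(x) is not a factor of P(x). no

Step 1: lead(−4x⁶ − 2x⁵ + 34x⁴ + 15x³ − 33x² + 12x − 5) ÷ lead(D) = −4x⁶ ÷ 2x³ = −2x³. Subtract (−2x³)·D = −4x⁶ − 8x⁵ + 6x⁴ − 2x³. Remainder: 6x⁵ + 28x⁴ + 17x³ − 33x² + 12x − 5.
Step 2: lead(6x⁵ + 28x⁴ + 17x³ − 33x² + 12x − 5) ÷ lead(D) = 6x⁵ ÷ 2x³ = 3x². Subtract (3x²)·D = 6x⁵ + 12x⁴ − 9x³ + 3x². Remainder: 16x⁴ + 26x³ − 36x² + 12x − 5.
Step 3: lead(16x⁴ + 26x³ − 36x² + 12x − 5) ÷ lead(D) = 16x⁴ ÷ 2x³ = 8x. Subtract (8x)·D = 16x⁴ + 32x³ − 24x² + 8x. Remainder: −6x³ − 12x² + 4x − 5.
Step 4: lead(−6x³ − 12x² + 4x − 5) ÷ lead(D) = −6x³ ÷ 2x³ = −3. Subtract (−3)·D = −6x³ − 12x² + 9x − 3. Remainder: −5x − 2.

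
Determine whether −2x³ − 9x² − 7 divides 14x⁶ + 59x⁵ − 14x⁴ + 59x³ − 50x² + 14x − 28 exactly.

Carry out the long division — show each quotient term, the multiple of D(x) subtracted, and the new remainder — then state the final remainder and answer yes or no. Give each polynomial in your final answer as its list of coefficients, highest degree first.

Step 1: lead(14x⁶ + 59x⁵ − 14x⁴ + 59x³ − 50x² + 14x − 28) ÷ lead(D) = 14x⁶ ÷ −2x³ = −7x³. Subtract (−7x³)·D = 14x⁶ + 63x⁵ + 49x³. Remainder: −4x⁵ − 14x⁴ + 10x³ − 50x² + 14x − 28.
Step 2: lead(−4x⁵ − 14x⁴ + 10x³ − 50x² + 14x − 28) ÷ lead(D) = −4x⁵ ÷ −2x³ = 2x². Subtract (2x²)·D = −4x⁵ − 18x⁴ − 14x². Remainder: 4x⁴ + 10x³ − 36x² + 14x − 28.
Step 3: lead(4x⁴ + 10x³ − 36x² + 14x − 28) ÷ lead(D) = 4x⁴ ÷ −2x³ = −2x. Subtract (−2x)·D = 4x⁴ + 18x³ + 14x. Remainder: −8x³ − 36x² − 28.
Step 4: lead(−8x³ − 36x² − 28) ÷ lead(D) = −8x³ ÷ −2x³ = 4. Subtract (4)·D = −8x³ − 36x² − 28. Remainder: 0.

R = [0], so D(x) is a factor of P(x). yes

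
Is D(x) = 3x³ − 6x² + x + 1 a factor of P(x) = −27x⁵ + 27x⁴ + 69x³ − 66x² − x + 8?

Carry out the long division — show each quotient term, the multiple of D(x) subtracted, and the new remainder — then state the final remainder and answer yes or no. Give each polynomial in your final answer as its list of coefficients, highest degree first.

Step 1: lead(−27x⁵ + 27x⁴ + 69x³ − 66x² − x + 8) ÷ lead(D) = −27x⁵ ÷ 3x³ = −9x². Subtract (−9x²)·D = −27x⁵ + 54x⁴ − 9x³ − 9x². Remainder: −27x⁴ + 78x³ − 57x² − x + 8.
Step 2: lead(−27x⁴ + 78x³ − 57x² − x + 8) ÷ lead(D) = −27x⁴ ÷ 3x³ = −9x. Subtract (−9x)·D = −27x⁴ + 54x³ − 9x² − 9x. Remainder: 24x³ − 48x² + 8x + 8.
Step 3: lead(24x³ − 48x² + 8x + 8) ÷ lead(D) = 24x³ ÷ 3x³ = 8. Subtract (8)·D = 24x³ − 48x² + 8x + 8. Remainder: 0.

R = [0], so D(x) is a factor of P(x). yes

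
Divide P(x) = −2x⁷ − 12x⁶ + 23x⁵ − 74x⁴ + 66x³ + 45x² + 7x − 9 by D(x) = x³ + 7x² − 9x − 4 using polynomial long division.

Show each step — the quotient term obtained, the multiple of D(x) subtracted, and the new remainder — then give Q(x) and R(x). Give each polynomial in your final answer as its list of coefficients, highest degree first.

Q = [-2, 2, -9, -1, 0]; R = [3, -9]

Step 1: lead(−2x⁷ − 12x⁶ + 23x⁵ − 74x⁴ + 66x³ + 45x² + 7x − 9) ÷ lead(D) = −2x⁷ ÷ x³ = −2x⁴. Subtract (−2x⁴)·D = −2x⁷ − 14x⁶ + 18x⁵ + 8x⁴. Remainder: 2x⁶ + 5x⁵ − 82x⁴ + 66x³ + 45x² + 7x − 9.
Step 2: lead(2x⁶ + 5x⁵ − 82x⁴ + 66x³ + 45x² + 7x − 9) ÷ lead(D) = 2x⁶ ÷ x³ = 2x³. Subtract (2x³)·D = 2x⁶ + 14x⁵ − 18x⁴ − 8x³. Remainder: −9x⁵ − 64x⁴ + 74x³ + 45x² + 7x − 9.
Step 3: lead(−9x⁵ − 64x⁴ + 74x³ + 45x² + 7x − 9) ÷ lead(D) = −9x⁵ ÷ x³ = −9x². Subtract (−9x²)·D = −9x⁵ − 63x⁴ + 81x³ + 36x². Remainder: −x⁴ − 7x³ + 9x² + 7x − 9.
Step 4: lead(−x⁴ − 7x³ + 9x² + 7x − 9) ÷ lead(D) = −x⁴ ÷ x³ = −x. Subtract (−x)·D = −x⁴ − 7x³ + 9x² + 4x. Remainder: 3x − 9.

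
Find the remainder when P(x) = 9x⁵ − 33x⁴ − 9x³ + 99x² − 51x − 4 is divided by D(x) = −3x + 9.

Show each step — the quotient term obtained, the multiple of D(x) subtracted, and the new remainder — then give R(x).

R(x) = 5

Step 1: lead(9x⁵ − 33x⁴ − 9x³ + 99x² − 51x − 4) ÷ lead(D) = 9x⁵ ÷ −3x = −3x⁴. Subtract (−3x⁴)·D = 9x⁵ − 27x⁴. Remainder: −6x⁴ − 9x³ + 99x² − 51x − 4.
Step 2: lead(−6x⁴ − 9x³ + 99x² − 51x − 4) ÷ lead(D) = −6x⁴ ÷ −3x = 2x³. Subtract (2x³)·D = −6x⁴ + 18x³. Remainder: −27x³ + 99x² − 51x − 4.
Step 3: lead(−27x³ + 99x² − 51x − 4) ÷ lead(D) = −27x³ ÷ −3x = 9x². Subtract (9x²)·D = −27x³ + 81x². Remainder: 18x² − 51x − 4.
Step 4: lead(18x² − 51x − 4) ÷ lead(D) = 18x² ÷ −3x = −6x. Subtract (−6x)·D = 18x² − 54x. Remainder: 3x − 4.
Step 5: lead(3x − 4) ÷ lead(D) = 3x ÷ −3x = −1. Subtract (−1)·D = 3x − 9. Remainder: 5.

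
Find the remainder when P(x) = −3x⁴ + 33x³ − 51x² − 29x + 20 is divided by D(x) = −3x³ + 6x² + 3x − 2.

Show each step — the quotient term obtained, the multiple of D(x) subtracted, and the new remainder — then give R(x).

Step 1: lead(−3x⁴ + 33x³ − 51x² − 29x + 20) ÷ lead(D) = −3x⁴ ÷ −3x³ = x. Subtract (x)·D = −3x⁴ + 6x³ + 3x² − 2x. Remainder: 27x³ − 54x² − 27x + 20.
Step 2: lead(27x³ − 54x² − 27x + 20) ÷ lead(D) = 27x³ ÷ −3x³ = −9. Subtract (−9)·D = 27x³ − 54x² − 27x + 18. Remainder: 2.

R(x) = 2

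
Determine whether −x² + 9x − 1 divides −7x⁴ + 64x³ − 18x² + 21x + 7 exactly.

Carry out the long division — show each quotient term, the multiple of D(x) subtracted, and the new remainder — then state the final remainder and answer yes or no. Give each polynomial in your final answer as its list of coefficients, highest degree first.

R = [2, 9], so D(x) is not a factor of P(x). no

Step 1: lead(−7x⁴ + 64x³ − 18x² + 21x + 7) ÷ lead(D) = −7x⁴ ÷ −x² = 7x². Subtract (7x²)·D = −7x⁴ + 63x³ − 7x². Remainder: x³ − 11x² + 21x + 7.
Step 2: lead(x³ − 11x² + 21x + 7) ÷ lead(D) = x³ ÷ −x² = −x. Subtract (−x)·D = x³ − 9x² + x. Remainder: −2x² + 20x + 7.
Step 3: lead(−2x² + 20x + 7) ÷ lead(D) = −2x² ÷ −x² = 2. Subtract (2)·D = −2x² + 18x − 2. Remainder: 2x + 9.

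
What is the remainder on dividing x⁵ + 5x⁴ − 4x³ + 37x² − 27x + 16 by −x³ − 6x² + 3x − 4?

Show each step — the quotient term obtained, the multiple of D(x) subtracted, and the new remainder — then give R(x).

Step 1: lead(x⁵ + 5x⁴ − 4x³ + 37x² − 27x + 16) ÷ lead(D) = x⁵ ÷ −x³ = −x². Subtract (−x²)·D = x⁵ + 6x⁴ − 3x³ + 4x². Remainder: −x⁴ − x³ + 33x² − 27x + 16.
Step 2: lead(−x⁴ − x³ + 33x² − 27x + 16) ÷ lead(D) = −x⁴ ÷ −x³ = x. Subtract (x)·D = −x⁴ − 6x³ + 3x² − 4x. Remainder: 5x³ + 30x² − 23x + 16.
Step 3: lead(5x³ + 30x² − 23x + 16) ÷ lead(D) = 5x³ ÷ −x³ = −5. Subtract (−5)·D = 5x³ + 30x² − 15x + 20. Remainder: −8x − 4.

R(x) = −8x − 4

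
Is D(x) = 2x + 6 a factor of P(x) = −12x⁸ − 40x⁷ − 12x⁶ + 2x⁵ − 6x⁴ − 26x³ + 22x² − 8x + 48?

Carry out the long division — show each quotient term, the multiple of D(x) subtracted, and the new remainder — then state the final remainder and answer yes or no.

R(x) = 0, so D(x) is a factor of P(x). yes

Step 1: lead(−12x⁸ − 40x⁷ − 12x⁶ + 2x⁵ − 6x⁴ − 26x³ + 22x² − 8x + 48) ÷ lead(D) = −12x⁸ ÷ 2x = −6x⁷. Subtract (−6x⁷)·D = −12x⁸ − 36x⁷. Remainder: −4x⁷ − 12x⁶ + 2x⁵ − 6x⁴ − 26x³ + 22x² − 8x + 48.
Step 2: lead(−4x⁷ − 12x⁶ + 2x⁵ − 6x⁴ − 26x³ + 22x² − 8x + 48) ÷ lead(D) = −4x⁷ ÷ 2x = −2x⁶. Subtract (−2x⁶)·D = −4x⁷ − 12x⁶. Remainder: 2x⁵ − 6x⁴ − 26x³ + 22x² − 8x + 48.
Step 3: lead(2x⁵ − 6x⁴ − 26x³ + 22x² − 8x + 48) ÷ lead(D) = 2x⁵ ÷ 2x = x⁴. Subtract (x⁴)·D = 2x⁵ + 6x⁴. Remainder: −12x⁴ − 26x³ + 22x² − 8x + 48.
Step 4: lead(−12x⁴ − 26x³ + 22x² − 8x + 48) ÷ lead(D) = −12x⁴ ÷ 2x = −6x³. Subtract (−6x³)·D = −12x⁴ − 36x³. Remainder: 10x³ + 22x² − 8x + 48.
Step 5: lead(10x³ + 22x² − 8x + 48) ÷ lead(D) = 10x³ ÷ 2x = 5x². Subtract (5x²)·D = 10x³ + 30x². Remainder: −8x² − 8x + 48.
Step 6: lead(−8x² − 8x + 48) ÷ lead(D) = −8x² ÷ 2x = −4x. Subtract (−4x)·D = −8x² − 24x. Remainder: 16x + 48.
Step 7: lead(16x + 48) ÷ lead(D) = 16x ÷ 2x = 8. Subtract (8)·D = 16x + 48. Remainder: 0.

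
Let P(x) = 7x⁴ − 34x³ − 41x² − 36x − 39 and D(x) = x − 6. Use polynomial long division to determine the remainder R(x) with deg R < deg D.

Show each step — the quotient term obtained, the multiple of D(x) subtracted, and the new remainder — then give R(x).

Step 1: lead(7x⁴ − 34x³ − 41x² − 36x − 39) ÷ lead(D) = 7x⁴ ÷ x = 7x³. Subtract (7x³)·D = 7x⁴ − 42x³. Remainder: 8x³ − 41x² − 36x − 39.
Step 2: lead(8x³ − 41x² − 36x − 39) ÷ lead(D) = 8x³ ÷ x = 8x². Subtract (8x²)·D = 8x³ − 48x². Remainder: 7x² − 36x − 39.
Step 3: lead(7x² − 36x − 39) ÷ lead(D) = 7x² ÷ x = 7x. Subtract (7x)·D = 7x² − 42x. Remainder: 6x − 39.
Step 4: lead(6x − 39) ÷ lead(D) = 6x ÷ x = 6. Subtract (6)·D = 6x − 36. Remainder: −3.

R(x) = −3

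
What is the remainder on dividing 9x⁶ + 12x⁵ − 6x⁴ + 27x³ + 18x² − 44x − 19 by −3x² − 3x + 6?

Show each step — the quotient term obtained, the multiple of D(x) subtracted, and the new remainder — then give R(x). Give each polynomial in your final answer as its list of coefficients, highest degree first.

R = [-8, 5]

Step 1: lead(9x⁶ + 12x⁵ − 6x⁴ + 27x³ + 18x² − 44x − 19) ÷ lead(D) = 9x⁶ ÷ −3x² = −3x⁴. Subtract (−3x⁴)·D = 9x⁶ + 9x⁵ − 18x⁴. Remainder: 3x⁵ + 12x⁴ + 27x³ + 18x² − 44x − 19.
Step 2: lead(3x⁵ + 12x⁴ + 27x³ + 18x² − 44x − 19) ÷ lead(D) = 3x⁵ ÷ −3x² = −x³. Subtract (−x³)·D = 3x⁵ + 3x⁴ − 6x³. Remainder: 9x⁴ + 33x³ + 18x² − 44x − 19.
Step 3: lead(9x⁴ + 33x³ + 18x² − 44x − 19) ÷ lead(D) = 9x⁴ ÷ −3x² = −3x². Subtract (−3x²)·D = 9x⁴ + 9x³ − 18x². Remainder: 24x³ + 36x² − 44x − 19.
Step 4: lead(24x³ + 36x² − 44x − 19) ÷ lead(D) = 24x³ ÷ −3x² = −8x. Subtract (−8x)·D = 24x³ + 24x² − 48x. Remainder: 12x² + 4x − 19.
Step 5: lead(12x² + 4x − 19) ÷ lead(D) = 12x² ÷ −3x² = −4. Subtract (−4)·D = 12x² + 12x − 24. Remainder: −8x + 5.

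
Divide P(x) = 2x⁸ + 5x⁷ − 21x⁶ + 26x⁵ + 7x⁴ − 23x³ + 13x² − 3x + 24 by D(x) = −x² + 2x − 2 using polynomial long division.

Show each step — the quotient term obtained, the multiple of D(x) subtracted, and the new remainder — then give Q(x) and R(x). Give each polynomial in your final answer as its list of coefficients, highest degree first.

Step 1: lead(2x⁸ + 5x⁷ − 21x⁶ + 26x⁵ + 7x⁴ − 23x³ + 13x² − 3x + 24) ÷ lead(D) = 2x⁸ ÷ −x² = −2x⁶. Subtract (−2x⁶)·D = 2x⁸ − 4x⁷ + 4x⁶. Remainder: 9x⁷ − 25x⁶ + 26x⁵ + 7x⁴ − 23x³ + 13x² − 3x + 24.
Step 2: lead(9x⁷ − 25x⁶ + 26x⁵ + 7x⁴ − 23x³ + 13x² − 3x + 24) ÷ lead(D) = 9x⁷ ÷ −x² = −9x⁵. Subtract (−9x⁵)·D = 9x⁷ − 18x⁶ + 18x⁵. Remainder: −7x⁶ + 8x⁵ + 7x⁴ − 23x³ + 13x² − 3x + 24.
Step 3: lead(−7x⁶ + 8x⁵ + 7x⁴ − 23x³ + 13x² − 3x + 24) ÷ lead(D) = −7x⁶ ÷ −x² = 7x⁴. Subtract (7x⁴)·D = −7x⁶ + 14x⁵ − 14x⁴. Remainder: −6x⁵ + 21x⁴ − 23x³ + 13x² − 3x + 24.
Step 4: lead(−6x⁵ + 21x⁴ − 23x³ + 13x² − 3x + 24) ÷ lead(D) = −6x⁵ ÷ −x² = 6x³. Subtract (6x³)·D = −6x⁵ + 12x⁴ − 12x³. Remainder: 9x⁴ − 11x³ + 13x² − 3x + 24.
Step 5: lead(9x⁴ − 11x³ + 13x² − 3x + 24) ÷ lead(D) = 9x⁴ ÷ −x² = −9x². Subtract (−9x²)·D = 9x⁴ − 18x³ + 18x². Remainder: 7x³ − 5x² − 3x + 24.
Step 6: lead(7x³ − 5x² − 3x + 24) ÷ lead(D) = 7x³ ÷ −x² = −7x. Subtract (−7x)·D = 7x³ − 14x² + 14x. Remainder: 9x² − 17x + 24.
Step 7: lead(9x² − 17x + 24) ÷ lead(D) = 9x² ÷ −x² = −9. Subtract (−9)·D = 9x² − 18x + 18. Remainder: x + 6.

Q = [-2, -9, 7, 6, -9, -7, -9]; R = [1, 6]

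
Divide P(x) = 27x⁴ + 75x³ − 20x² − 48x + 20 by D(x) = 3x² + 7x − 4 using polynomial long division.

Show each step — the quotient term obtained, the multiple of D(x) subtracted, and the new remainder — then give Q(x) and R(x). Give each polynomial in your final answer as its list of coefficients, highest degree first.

Step 1: lead(27x⁴ + 75x³ − 20x² − 48x + 20) ÷ lead(D) = 27x⁴ ÷ 3x² = 9x². Subtract (9x²)·D = 27x⁴ + 63x³ − 36x². Remainder: 12x³ + 16x² − 48x + 20.
Step 2: lead(12x³ + 16x² − 48x + 20) ÷ lead(D) = 12x³ ÷ 3x² = 4x. Subtract (4x)·D = 12x³ + 28x² − 16x. Remainder: −12x² − 32x + 20.
Step 3: lead(−12x² − 32x + 20) ÷ lead(D) = −12x² ÷ 3x² = −4. Subtract (−4)·D = −12x² − 28x + 16. Remainder: −4x + 4.

Q = [9, 4, -4]; R = [-4, 4]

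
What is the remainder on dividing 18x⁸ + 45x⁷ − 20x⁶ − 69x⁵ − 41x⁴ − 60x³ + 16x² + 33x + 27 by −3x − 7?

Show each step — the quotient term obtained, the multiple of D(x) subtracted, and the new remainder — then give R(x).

Step 1: lead(18x⁸ + 45x⁷ − 20x⁶ − 69x⁵ − 41x⁴ − 60x³ + 16x² + 33x + 27) ÷ lead(D) = 18x⁸ ÷ −3x = −6x⁷. Subtract (−6x⁷)·D = 18x⁸ + 42x⁷. Remainder: 3x⁷ − 20x⁶ − 69x⁵ − 41x⁴ − 60x³ + 16x² + 33x + 27.
Step 2: lead(3x⁷ − 20x⁶ − 69x⁵ − 41x⁴ − 60x³ + 16x² + 33x + 27) ÷ lead(D) = 3x⁷ ÷ −3x = −x⁶. Subtract (−x⁶)·D = 3x⁷ + 7x⁶. Remainder: −27x⁶ − 69x⁵ − 41x⁴ − 60x³ + 16x² + 33x + 27.
Step 3: lead(−27x⁶ − 69x⁵ − 41x⁴ − 60x³ + 16x² + 33x + 27) ÷ lead(D) = −27x⁶ ÷ −3x = 9x⁵. Subtract (9x⁵)·D = −27x⁶ − 63x⁵. Remainder: −6x⁵ − 41x⁴ − 60x³ + 16x² + 33x + 27.
Step 4: lead(−6x⁵ − 41x⁴ − 60x³ + 16x² + 33x + 27) ÷ lead(D) = −6x⁵ ÷ −3x = 2x⁴. Subtract (2x⁴)·D = −6x⁵ − 14x⁴. Remainder: −27x⁴ − 60x³ + 16x² + 33x + 27.
Step 5: lead(−27x⁴ − 60x³ + 16x² + 33x + 27) ÷ lead(D) = −27x⁴ ÷ −3x = 9x³. Subtract (9x³)·D = −27x⁴ − 63x³. Remainder: 3x³ + 16x² + 33x + 27.
Step 6: lead(3x³ + 16x² + 33x + 27) ÷ lead(D) = 3x³ ÷ −3x = −x². Subtract (−x²)·D = 3x³ + 7x². Remainder: 9x² + 33x + 27.
Step 7: lead(9x² + 33x + 27) ÷ lead(D) = 9x² ÷ −3x = −3x. Subtract (−3x)·D = 9x² + 21x. Remainder: 12x + 27.
Step 8: lead(12x + 27) ÷ lead(D) = 12x ÷ −3x = −4. Subtract (−4)·D = 12x + 28. Remainder: −1.

R(x) = −1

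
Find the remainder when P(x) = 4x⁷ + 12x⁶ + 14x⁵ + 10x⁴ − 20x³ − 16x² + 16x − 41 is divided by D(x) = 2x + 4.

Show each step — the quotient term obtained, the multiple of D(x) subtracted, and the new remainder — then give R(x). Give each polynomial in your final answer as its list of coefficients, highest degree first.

Step 1: lead(4x⁷ + 12x⁶ + 14x⁵ + 10x⁴ − 20x³ − 16x² + 16x − 41) ÷ lead(D) = 4x⁷ ÷ 2x = 2x⁶. Subtract (2x⁶)·D = 4x⁷ + 8x⁶. Remainder: 4x⁶ + 14x⁵ + 10x⁴ − 20x³ − 16x² + 16x − 41.
Step 2: lead(4x⁶ + 14x⁵ + 10x⁴ − 20x³ − 16x² + 16x − 41) ÷ lead(D) = 4x⁶ ÷ 2x = 2x⁵. Subtract (2x⁵)·D = 4x⁶ + 8x⁵. Remainder: 6x⁵ + 10x⁴ − 20x³ − 16x² + 16x − 41.
Step 3: lead(6x⁵ + 10x⁴ − 20x³ − 16x² + 16x − 41) ÷ lead(D) = 6x⁵ ÷ 2x = 3x⁴. Subtract (3x⁴)·D = 6x⁵ + 12x⁴. Remainder: −2x⁴ − 20x³ − 16x² + 16x − 41.
Step 4: lead(−2x⁴ − 20x³ − 16x² + 16x − 41) ÷ lead(D) = −2x⁴ ÷ 2x = −x³. Subtract (−x³)·D = −2x⁴ − 4x³. Remainder: −16x³ − 16x² + 16x − 41.
Step 5: lead(−16x³ − 16x² + 16x − 41) ÷ lead(D) = −16x³ ÷ 2x = −8x². Subtract (−8x²)·D = −16x³ − 32x². Remainder: 16x² + 16x − 41.
Step 6: lead(16x² + 16x − 41) ÷ lead(D) = 16x² ÷ 2x = 8x. Subtract (8x)·D = 16x² + 32x. Remainder: −16x − 41.
Step 7: lead(−16x − 41) ÷ lead(D) = −16x ÷ 2x = −8. Subtract (−8)·D = −16x − 32. Remainder: −9.

R = [-9]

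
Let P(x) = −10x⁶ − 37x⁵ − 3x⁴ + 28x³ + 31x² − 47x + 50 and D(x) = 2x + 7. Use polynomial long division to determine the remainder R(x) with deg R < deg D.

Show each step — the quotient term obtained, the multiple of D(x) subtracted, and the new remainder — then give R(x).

R(x) = −6

Step 1: lead(−10x⁶ − 37x⁵ − 3x⁴ + 28x³ + 31x² − 47x + 50) ÷ lead(D) = −10x⁶ ÷ 2x = −5x⁵. Subtract (−5x⁵)·D = −10x⁶ − 35x⁵. Remainder: −2x⁵ − 3x⁴ + 28x³ + 31x² − 47x + 50.
Step 2: lead(−2x⁵ − 3x⁴ + 28x³ + 31x² − 47x + 50) ÷ lead(D) = −2x⁵ ÷ 2x = −x⁴. Subtract (−x⁴)·D = −2x⁵ − 7x⁴. Remainder: 4x⁴ + 28x³ + 31x² − 47x + 50.
Step 3: lead(4x⁴ + 28x³ + 31x² − 47x + 50) ÷ lead(D) = 4x⁴ ÷ 2x = 2x³. Subtract (2x³)·D = 4x⁴ + 14x³. Remainder: 14x³ + 31x² − 47x + 50.
Step 4: lead(14x³ + 31x² − 47x + 50) ÷ lead(D) = 14x³ ÷ 2x = 7x². Subtract (7x²)·D = 14x³ + 49x². Remainder: −18x² − 47x + 50.
Step 5: lead(−18x² − 47x + 50) ÷ lead(D) = −18x² ÷ 2x = −9x. Subtract (−9x)·D = −18x² − 63x. Remainder: 16x + 50.
Step 6: lead(16x + 50) ÷ lead(D) = 16x ÷ 2x = 8. Subtract (8)·D = 16x + 56. Remainder: −6.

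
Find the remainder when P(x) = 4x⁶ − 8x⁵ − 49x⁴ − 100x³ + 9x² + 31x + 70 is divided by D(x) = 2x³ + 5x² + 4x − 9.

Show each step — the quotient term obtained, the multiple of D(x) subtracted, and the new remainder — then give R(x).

Step 1: lead(4x⁶ − 8x⁵ − 49x⁴ − 100x³ + 9x² + 31x + 70) ÷ lead(D) = 4x⁶ ÷ 2x³ = 2x³. Subtract (2x³)·D = 4x⁶ + 10x⁵ + 8x⁴ − 18x³. Remainder: −18x⁵ − 57x⁴ − 82x³ + 9x² + 31x + 70.
Step 2: lead(−18x⁵ − 57x⁴ − 82x³ + 9x² + 31x + 70) ÷ lead(D) = −18x⁵ ÷ 2x³ = −9x². Subtract (−9x²)·D = −18x⁵ − 45x⁴ − 36x³ + 81x². Remainder: −12x⁴ − 46x³ − 72x² + 31x + 70.
Step 3: lead(−12x⁴ − 46x³ − 72x² + 31x + 70) ÷ lead(D) = −12x⁴ ÷ 2x³ = −6x. Subtract (−6x)·D = −12x⁴ − 30x³ − 24x² + 54x. Remainder: −16x³ − 48x² − 23x + 70.
Step 4: lead(−16x³ − 48x² − 23x + 70) ÷ lead(D) = −16x³ ÷ 2x³ = −8. Subtract (−8)·D = −16x³ − 40x² − 32x + 72. Remainder: −8x² + 9x − 2.

R(x) = −8x² + 9x − 2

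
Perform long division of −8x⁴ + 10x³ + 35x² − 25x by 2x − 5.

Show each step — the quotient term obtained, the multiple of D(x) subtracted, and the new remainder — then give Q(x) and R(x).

Step 1: lead(−8x⁴ + 10x³ + 35x² − 25x) ÷ lead(D) = −8x⁴ ÷ 2x = −4x³. Subtract (−4x³)·D = −8x⁴ + 20x³. Remainder: −10x³ + 35x² − 25x.
Step 2: lead(−10x³ + 35x² − 25x) ÷ lead(D) = −10x³ ÷ 2x = −5x². Subtract (−5x²)·D = −10x³ + 25x². Remainder: 10x² − 25x.
Step 3: lead(10x² − 25x) ÷ lead(D) = 10x² ÷ 2x = 5x. Subtract (5x)·D = 10x² − 25x. Remainder: 0.

Q(x) = −4x³ − 5x² + 5x; R(x) = 0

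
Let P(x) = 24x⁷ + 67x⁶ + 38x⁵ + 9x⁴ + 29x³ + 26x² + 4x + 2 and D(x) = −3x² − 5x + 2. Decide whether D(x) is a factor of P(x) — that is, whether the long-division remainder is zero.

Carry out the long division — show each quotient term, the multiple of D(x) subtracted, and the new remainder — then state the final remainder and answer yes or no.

Step 1: lead(24x⁷ + 67x⁶ + 38x⁵ + 9x⁴ + 29x³ + 26x² + 4x + 2) ÷ lead(D) = 24x⁷ ÷ −3x² = −8x⁵. Subtract (−8x⁵)·D = 24x⁷ + 40x⁶ − 16x⁵. Remainder: 27x⁶ + 54x⁵ + 9x⁴ + 29x³ + 26x² + 4x + 2.
Step 2: lead(27x⁶ + 54x⁵ + 9x⁴ + 29x³ + 26x² + 4x + 2) ÷ lead(D) = 27x⁶ ÷ −3x² = −9x⁴. Subtract (−9x⁴)·D = 27x⁶ + 45x⁵ − 18x⁴. Remainder: 9x⁵ + 27x⁴ + 29x³ + 26x² + 4x + 2.
Step 3: lead(9x⁵ + 27x⁴ + 29x³ + 26x² + 4x + 2) ÷ lead(D) = 9x⁵ ÷ −3x² = −3x³. Subtract (−3x³)·D = 9x⁵ + 15x⁴ − 6x³. Remainder: 12x⁴ + 35x³ + 26x² + 4x + 2.
Step 4: lead(12x⁴ + 35x³ + 26x² + 4x + 2) ÷ lead(D) = 12x⁴ ÷ −3x² = −4x². Subtract (−4x²)·D = 12x⁴ + 20x³ − 8x². Remainder: 15x³ + 34x² + 4x + 2.
Step 5: lead(15x³ + 34x² + 4x + 2) ÷ lead(D) = 15x³ ÷ −3x² = −5x. Subtract (−5x)·D = 15x³ + 25x² − 10x. Remainder: 9x² + 14x + 2.
Step 6: lead(9x² + 14x + 2) ÷ lead(D) = 9x² ÷ −3x² = −3. Subtract (−3)·D = 9x² + 15x − 6. Remainder: −x + 8.

R(x) = −x + 8, so D(x) is not a factor of P(x). no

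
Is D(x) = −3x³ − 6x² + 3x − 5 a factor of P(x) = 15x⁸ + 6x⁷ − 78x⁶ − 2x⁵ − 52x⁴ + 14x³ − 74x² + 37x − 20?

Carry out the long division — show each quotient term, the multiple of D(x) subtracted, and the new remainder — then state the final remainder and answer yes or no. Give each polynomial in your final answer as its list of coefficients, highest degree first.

R = [0], so D(x) is a factor of P(x). yes

Step 1: lead(15x⁸ + 6x⁷ − 78x⁶ − 2x⁵ − 52x⁴ + 14x³ − 74x² + 37x − 20) ÷ lead(D) = 15x⁸ ÷ −3x³ = −5x⁵. Subtract (−5x⁵)·D = 15x⁸ + 30x⁷ − 15x⁶ + 25x⁵. Remainder: −24x⁷ − 63x⁶ − 27x⁵ − 52x⁴ + 14x³ − 74x² + 37x − 20.
Step 2: lead(−24x⁷ − 63x⁶ − 27x⁵ − 52x⁴ + 14x³ − 74x² + 37x − 20) ÷ lead(D) = −24x⁷ ÷ −3x³ = 8x⁴. Subtract (8x⁴)·D = −24x⁷ − 48x⁶ + 24x⁵ − 40x⁴. Remainder: −15x⁶ − 51x⁵ − 12x⁴ + 14x³ − 74x² + 37x − 20.
Step 3: lead(−15x⁶ − 51x⁵ − 12x⁴ + 14x³ − 74x² + 37x − 20) ÷ lead(D) = −15x⁶ ÷ −3x³ = 5x³. Subtract (5x³)·D = −15x⁶ − 30x⁵ + 15x⁴ − 25x³. Remainder: −21x⁵ − 27x⁴ + 39x³ − 74x² + 37x − 20.
Step 4: lead(−21x⁵ − 27x⁴ + 39x³ − 74x² + 37x − 20) ÷ lead(D) = −21x⁵ ÷ −3x³ = 7x². Subtract (7x²)·D = −21x⁵ − 42x⁴ + 21x³ − 35x². Remainder: 15x⁴ + 18x³ − 39x² + 37x − 20.
Step 5: lead(15x⁴ + 18x³ − 39x² + 37x − 20) ÷ lead(D) = 15x⁴ ÷ −3x³ = −5x. Subtract (−5x)·D = 15x⁴ + 30x³ − 15x² + 25x. Remainder: −12x³ − 24x² + 12x − 20.
Step 6: lead(−12x³ − 24x² + 12x − 20) ÷ lead(D) = −12x³ ÷ −3x³ = 4. Subtract (4)·D = −12x³ − 24x² + 12x − 20. Remainder: 0.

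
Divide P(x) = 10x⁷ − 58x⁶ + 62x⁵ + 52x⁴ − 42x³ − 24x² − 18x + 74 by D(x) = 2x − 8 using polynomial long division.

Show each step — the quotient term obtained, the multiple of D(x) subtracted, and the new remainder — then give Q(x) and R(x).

Q(x) = 5x⁶ − 9x⁵ − 5x⁴ + 6x³ + 3x² − 9; R(x) = 2

Step 1: lead(10x⁷ − 58x⁶ + 62x⁵ + 52x⁴ − 42x³ − 24x² − 18x + 74) ÷ lead(D) = 10x⁷ ÷ 2x = 5x⁶. Subtract (5x⁶)·D = 10x⁷ − 40x⁶. Remainder: −18x⁶ + 62x⁵ + 52x⁴ − 42x³ − 24x² − 18x + 74.
Step 2: lead(−18x⁶ + 62x⁵ + 52x⁴ − 42x³ − 24x² − 18x + 74) ÷ lead(D) = −18x⁶ ÷ 2x = −9x⁵. Subtract (−9x⁵)·D = −18x⁶ + 72x⁵. Remainder: −10x⁵ + 52x⁴ − 42x³ − 24x² − 18x + 74.
Step 3: lead(−10x⁵ + 52x⁴ − 42x³ − 24x² − 18x + 74) ÷ lead(D) = −10x⁵ ÷ 2x = −5x⁴. Subtract (−5x⁴)·D = −10x⁵ + 40x⁴. Remainder: 12x⁴ − 42x³ − 24x² − 18x + 74.
Step 4: lead(12x⁴ − 42x³ − 24x² − 18x + 74) ÷ lead(D) = 12x⁴ ÷ 2x = 6x³. Subtract (6x³)·D = 12x⁴ − 48x³. Remainder: 6x³ − 24x² − 18x + 74.
Step 5: lead(6x³ − 24x² − 18x + 74) ÷ lead(D) = 6x³ ÷ 2x = 3x². Subtract (3x²)·D = 6x³ − 24x². Remainder: −18x + 74.
Step 6: lead(−18x + 74) ÷ lead(D) = −18x ÷ 2x = −9. Subtract (−9)·D = −18x + 72. Remainder: 2.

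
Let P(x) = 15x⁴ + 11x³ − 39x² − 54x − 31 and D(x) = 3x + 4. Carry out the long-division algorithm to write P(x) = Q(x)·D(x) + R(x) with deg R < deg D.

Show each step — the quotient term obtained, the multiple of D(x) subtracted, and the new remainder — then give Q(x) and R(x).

Q(x) = 5x³ − 3x² − 9x − 6; R(x) = −7

Step 1: lead(15x⁴ + 11x³ − 39x² − 54x − 31) ÷ lead(D) = 15x⁴ ÷ 3x = 5x³. Subtract (5x³)·D = 15x⁴ + 20x³. Remainder: −9x³ − 39x² − 54x − 31.
Step 2: lead(−9x³ − 39x² − 54x − 31) ÷ lead(D) = −9x³ ÷ 3x = −3x². Subtract (−3x²)·D = −9x³ − 12x². Remainder: −27x² − 54x − 31.
Step 3: lead(−27x² − 54x − 31) ÷ lead(D) = −27x² ÷ 3x = −9x. Subtract (−9x)·D = −27x² − 36x. Remainder: −18x − 31.
Step 4: lead(−18x − 31) ÷ lead(D) = −18x ÷ 3x = −6. Subtract (−6)·D = −18x − 24. Remainder: −7.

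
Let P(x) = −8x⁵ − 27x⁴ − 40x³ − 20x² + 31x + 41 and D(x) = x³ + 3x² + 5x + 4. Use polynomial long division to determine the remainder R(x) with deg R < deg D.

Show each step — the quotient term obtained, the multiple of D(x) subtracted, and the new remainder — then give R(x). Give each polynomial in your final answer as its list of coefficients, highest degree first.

R = [-2, 5]

Step 1: lead(−8x⁵ − 27x⁴ − 40x³ − 20x² + 31x + 41) ÷ lead(D) = −8x⁵ ÷ x³ = −8x². Subtract (−8x²)·D = −8x⁵ − 24x⁴ − 40x³ − 32x². Remainder: −3x⁴ + 12x² + 31x + 41.
Step 2: lead(−3x⁴ + 12x² + 31x + 41) ÷ lead(D) = −3x⁴ ÷ x³ = −3x. Subtract (−3x)·D = −3x⁴ − 9x³ − 15x² − 12x. Remainder: 9x³ + 27x² + 43x + 41.
Step 3: lead(9x³ + 27x² + 43x + 41) ÷ lead(D) = 9x³ ÷ x³ = 9. Subtract (9)·D = 9x³ + 27x² + 45x + 36. Remainder: −2x + 5.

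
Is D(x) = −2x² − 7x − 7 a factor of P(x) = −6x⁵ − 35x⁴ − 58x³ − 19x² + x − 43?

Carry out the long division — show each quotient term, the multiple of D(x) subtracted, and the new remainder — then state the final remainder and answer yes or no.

R(x) = x − 1, so D(x) is not a factor of P(x). no

Step 1: lead(−6x⁵ − 35x⁴ − 58x³ − 19x² + x − 43) ÷ lead(D) = −6x⁵ ÷ −2x² = 3x³. Subtract (3x³)·D = −6x⁵ − 21x⁴ − 21x³. Remainder: −14x⁴ − 37x³ − 19x² + x − 43.
Step 2: lead(−14x⁴ − 37x³ − 19x² + x − 43) ÷ lead(D) = −14x⁴ ÷ −2x² = 7x². Subtract (7x²)·D = −14x⁴ − 49x³ − 49x². Remainder: 12x³ + 30x² + x − 43.
Step 3: lead(12x³ + 30x² + x − 43) ÷ lead(D) = 12x³ ÷ −2x² = −6x. Subtract (−6x)·D = 12x³ + 42x² + 42x. Remainder: −12x² − 41x − 43.
Step 4: lead(−12x² − 41x − 43) ÷ lead(D) = −12x² ÷ −2x² = 6. Subtract (6)·D = −12x² − 42x − 42. Remainder: x − 1.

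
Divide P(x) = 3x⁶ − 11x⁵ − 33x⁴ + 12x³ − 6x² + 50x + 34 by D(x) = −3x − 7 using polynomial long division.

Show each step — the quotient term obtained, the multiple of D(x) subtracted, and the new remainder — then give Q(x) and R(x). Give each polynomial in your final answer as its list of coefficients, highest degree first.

Step 1: lead(3x⁶ − 11x⁵ − 33x⁴ + 12x³ − 6x² + 50x + 34) ÷ lead(D) = 3x⁶ ÷ −3x = −x⁵. Subtract (−x⁵)·D = 3x⁶ + 7x⁵. Remainder: −18x⁵ − 33x⁴ + 12x³ − 6x² + 50x + 34.
Step 2: lead(−18x⁵ − 33x⁴ + 12x³ − 6x² + 50x + 34) ÷ lead(D) = −18x⁵ ÷ −3x = 6x⁴. Subtract (6x⁴)·D = −18x⁵ − 42x⁴. Remainder: 9x⁴ + 12x³ − 6x² + 50x + 34.
Step 3: lead(9x⁴ + 12x³ − 6x² + 50x + 34) ÷ lead(D) = 9x⁴ ÷ −3x = −3x³. Subtract (−3x³)·D = 9x⁴ + 21x³. Remainder: −9x³ − 6x² + 50x + 34.
Step 4: lead(−9x³ − 6x² + 50x + 34) ÷ lead(D) = −9x³ ÷ −3x = 3x². Subtract (3x²)·D = −9x³ − 21x². Remainder: 15x² + 50x + 34.
Step 5: lead(15x² + 50x + 34) ÷ lead(D) = 15x² ÷ −3x = −5x. Subtract (−5x)·D = 15x² + 35x. Remainder: 15x + 34.
Step 6: lead(15x + 34) ÷ lead(D) = 15x ÷ −3x = −5. Subtract (−5)·D = 15x + 35. Remainder: −1.

Q = [-1, 6, -3, 3, -5, -5]; R = [-1]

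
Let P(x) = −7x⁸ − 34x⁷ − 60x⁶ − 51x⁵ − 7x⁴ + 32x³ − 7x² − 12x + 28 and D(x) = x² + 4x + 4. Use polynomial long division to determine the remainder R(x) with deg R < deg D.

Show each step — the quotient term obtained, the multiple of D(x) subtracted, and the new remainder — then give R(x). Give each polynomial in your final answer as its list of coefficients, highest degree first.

Step 1: lead(−7x⁸ − 34x⁷ − 60x⁶ − 51x⁵ − 7x⁴ + 32x³ − 7x² − 12x + 28) ÷ lead(D) = −7x⁸ ÷ x² = −7x⁶. Subtract (−7x⁶)·D = −7x⁸ − 28x⁷ − 28x⁶. Remainder: −6x⁷ − 32x⁶ − 51x⁵ − 7x⁴ + 32x³ − 7x² − 12x + 28.
Step 2: lead(−6x⁷ − 32x⁶ − 51x⁵ − 7x⁴ + 32x³ − 7x² − 12x + 28) ÷ lead(D) = −6x⁷ ÷ x² = −6x⁵. Subtract (−6x⁵)·D = −6x⁷ − 24x⁶ − 24x⁵. Remainder: −8x⁶ − 27x⁵ − 7x⁴ + 32x³ − 7x² − 12x + 28.
Step 3: lead(−8x⁶ − 27x⁵ − 7x⁴ + 32x³ − 7x² − 12x + 28) ÷ lead(D) = −8x⁶ ÷ x² = −8x⁴. Subtract (−8x⁴)·D = −8x⁶ − 32x⁵ − 32x⁴. Remainder: 5x⁵ + 25x⁴ + 32x³ − 7x² − 12x + 28.
Step 4: lead(5x⁵ + 25x⁴ + 32x³ − 7x² − 12x + 28) ÷ lead(D) = 5x⁵ ÷ x² = 5x³. Subtract (5x³)·D = 5x⁵ + 20x⁴ + 20x³. Remainder: 5x⁴ + 12x³ − 7x² − 12x + 28.
Step 5: lead(5x⁴ + 12x³ − 7x² − 12x + 28) ÷ lead(D) = 5x⁴ ÷ x² = 5x². Subtract (5x²)·D = 5x⁴ + 20x³ + 20x². Remainder: −8x³ − 27x² − 12x + 28.
Step 6: lead(−8x³ − 27x² − 12x + 28) ÷ lead(D) = −8x³ ÷ x² = −8x. Subtract (−8x)·D = −8x³ − 32x² − 32x. Remainder: 5x² + 20x + 28.
Step 7: lead(5x² + 20x + 28) ÷ lead(D) = 5x² ÷ x² = 5. Subtract (5)·D = 5x² + 20x + 20. Remainder: 8.

R = [8]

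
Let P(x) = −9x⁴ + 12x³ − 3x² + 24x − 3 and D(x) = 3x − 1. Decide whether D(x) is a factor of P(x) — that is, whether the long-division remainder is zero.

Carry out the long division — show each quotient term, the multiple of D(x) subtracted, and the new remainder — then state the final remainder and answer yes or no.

Step 1: lead(−9x⁴ + 12x³ − 3x² + 24x − 3) ÷ lead(D) = −9x⁴ ÷ 3x = −3x³. Subtract (−3x³)·D = −9x⁴ + 3x³. Remainder: 9x³ − 3x² + 24x − 3.
Step 2: lead(9x³ − 3x² + 24x − 3) ÷ lead(D) = 9x³ ÷ 3x = 3x². Subtract (3x²)·D = 9x³ − 3x². Remainder: 24x − 3.
Step 3: lead(24x − 3) ÷ lead(D) = 24x ÷ 3x = 8. Subtract (8)·D = 24x − 8. Remainder: 5.

R(x) = 5, so D(x) is not a factor of P(x). no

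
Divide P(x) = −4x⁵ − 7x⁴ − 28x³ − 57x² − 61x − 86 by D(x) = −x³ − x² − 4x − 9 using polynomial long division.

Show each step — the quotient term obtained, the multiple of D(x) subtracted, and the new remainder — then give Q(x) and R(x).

Q(x) = 4x² + 3x + 9; R(x) = 2x − 5

Step 1: lead(−4x⁵ − 7x⁴ − 28x³ − 57x² − 61x − 86) ÷ lead(D) = −4x⁵ ÷ −x³ = 4x². Subtract (4x²)·D = −4x⁵ − 4x⁴ − 16x³ − 36x². Remainder: −3x⁴ − 12x³ − 21x² − 61x − 86.
Step 2: lead(−3x⁴ − 12x³ − 21x² − 61x − 86) ÷ lead(D) = −3x⁴ ÷ −x³ = 3x. Subtract (3x)·D = −3x⁴ − 3x³ − 12x² − 27x. Remainder: −9x³ − 9x² − 34x − 86.
Step 3: lead(−9x³ − 9x² − 34x − 86) ÷ lead(D) = −9x³ ÷ −x³ = 9. Subtract (9)·D = −9x³ − 9x² − 36x − 81. Remainder: 2x − 5.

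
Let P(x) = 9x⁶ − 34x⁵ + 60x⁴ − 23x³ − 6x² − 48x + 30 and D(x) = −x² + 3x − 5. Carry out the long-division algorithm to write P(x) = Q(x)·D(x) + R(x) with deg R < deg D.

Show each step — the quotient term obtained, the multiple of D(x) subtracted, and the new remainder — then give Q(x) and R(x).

Step 1: lead(9x⁶ − 34x⁵ + 60x⁴ − 23x³ − 6x² − 48x + 30) ÷ lead(D) = 9x⁶ ÷ −x² = −9x⁴. Subtract (−9x⁴)·D = 9x⁶ − 27x⁵ + 45x⁴. Remainder: −7x⁵ + 15x⁴ − 23x³ − 6x² − 48x + 30.
Step 2: lead(−7x⁵ + 15x⁴ − 23x³ − 6x² − 48x + 30) ÷ lead(D) = −7x⁵ ÷ −x² = 7x³. Subtract (7x³)·D = −7x⁵ + 21x⁴ − 35x³. Remainder: −6x⁴ + 12x³ − 6x² − 48x + 30.
Step 3: lead(−6x⁴ + 12x³ − 6x² − 48x + 30) ÷ lead(D) = −6x⁴ ÷ −x² = 6x². Subtract (6x²)·D = −6x⁴ + 18x³ − 30x². Remainder: −6x³ + 24x² − 48x + 30.
Step 4: lead(−6x³ + 24x² − 48x + 30) ÷ lead(D) = −6x³ ÷ −x² = 6x. Subtract (6x)·D = −6x³ + 18x² − 30x. Remainder: 6x² − 18x + 30.
Step 5: lead(6x² − 18x + 30) ÷ lead(D) = 6x² ÷ −x² = −6. Subtract (−6)·D = 6x² − 18x + 30. Remainder: 0.

Q(x) = −9x⁴ + 7x³ + 6x² + 6x − 6; R(x) = 0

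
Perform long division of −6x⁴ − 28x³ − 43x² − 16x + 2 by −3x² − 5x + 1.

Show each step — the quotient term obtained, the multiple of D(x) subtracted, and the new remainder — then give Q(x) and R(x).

Q(x) = 2x² + 6x + 5; R(x) = 3x − 3

Step 1: lead(−6x⁴ − 28x³ − 43x² − 16x + 2) ÷ lead(D) = −6x⁴ ÷ −3x² = 2x². Subtract (2x²)·D = −6x⁴ − 10x³ + 2x². Remainder: −18x³ − 45x² − 16x + 2.
Step 2: lead(−18x³ − 45x² − 16x + 2) ÷ lead(D) = −18x³ ÷ −3x² = 6x. Subtract (6x)·D = −18x³ − 30x² + 6x. Remainder: −15x² − 22x + 2.
Step 3: lead(−15x² − 22x + 2) ÷ lead(D) = −15x² ÷ −3x² = 5. Subtract (5)·D = −15x² − 25x + 5. Remainder: 3x − 3.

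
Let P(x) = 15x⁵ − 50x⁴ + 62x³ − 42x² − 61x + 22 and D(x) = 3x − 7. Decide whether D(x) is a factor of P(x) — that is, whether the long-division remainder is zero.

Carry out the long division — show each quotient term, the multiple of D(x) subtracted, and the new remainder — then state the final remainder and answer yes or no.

Step 1: lead(15x⁵ − 50x⁴ + 62x³ − 42x² − 61x + 22) ÷ lead(D) = 15x⁵ ÷ 3x = 5x⁴. Subtract (5x⁴)·D = 15x⁵ − 35x⁴. Remainder: −15x⁴ + 62x³ − 42x² − 61x + 22.
Step 2: lead(−15x⁴ + 62x³ − 42x² − 61x + 22) ÷ lead(D) = −15x⁴ ÷ 3x = −5x³. Subtract (−5x³)·D = −15x⁴ + 35x³. Remainder: 27x³ − 42x² − 61x + 22.
Step 3: lead(27x³ − 42x² − 61x + 22) ÷ lead(D) = 27x³ ÷ 3x = 9x². Subtract (9x²)·D = 27x³ − 63x². Remainder: 21x² − 61x + 22.
Step 4: lead(21x² − 61x + 22) ÷ lead(D) = 21x² ÷ 3x = 7x. Subtract (7x)·D = 21x² − 49x. Remainder: −12x + 22.
Step 5: lead(−12x + 22) ÷ lead(D) = −12x ÷ 3x = −4. Subtract (−4)·D = −12x + 28. Remainder: −6.

R(x) = −6, so D(x) is not a factor of P(x). no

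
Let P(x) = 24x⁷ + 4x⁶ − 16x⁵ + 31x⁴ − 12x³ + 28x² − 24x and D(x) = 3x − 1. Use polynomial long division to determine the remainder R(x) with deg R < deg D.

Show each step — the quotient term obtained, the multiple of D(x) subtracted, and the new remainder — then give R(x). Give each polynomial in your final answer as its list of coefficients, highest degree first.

Step 1: lead(24x⁷ + 4x⁶ − 16x⁵ + 31x⁴ − 12x³ + 28x² − 24x) ÷ lead(D) = 24x⁷ ÷ 3x = 8x⁶. Subtract (8x⁶)·D = 24x⁷ − 8x⁶. Remainder: 12x⁶ − 16x⁵ + 31x⁴ − 12x³ + 28x² − 24x.
Step 2: lead(12x⁶ − 16x⁵ + 31x⁴ − 12x³ + 28x² − 24x) ÷ lead(D) = 12x⁶ ÷ 3x = 4x⁵. Subtract (4x⁵)·D = 12x⁶ − 4x⁵. Remainder: −12x⁵ + 31x⁴ − 12x³ + 28x² − 24x.
Step 3: lead(−12x⁵ + 31x⁴ − 12x³ + 28x² − 24x) ÷ lead(D) = −12x⁵ ÷ 3x = −4x⁴. Subtract (−4x⁴)·D = −12x⁵ + 4x⁴. Remainder: 27x⁴ − 12x³ + 28x² − 24x.
Step 4: lead(27x⁴ − 12x³ + 28x² − 24x) ÷ lead(D) = 27x⁴ ÷ 3x = 9x³. Subtract (9x³)·D = 27x⁴ − 9x³. Remainder: −3x³ + 28x² − 24x.
Step 5: lead(−3x³ + 28x² − 24x) ÷ lead(D) = −3x³ ÷ 3x = −x². Subtract (−x²)·D = −3x³ + x². Remainder: 27x² − 24x.
Step 6: lead(27x² − 24x) ÷ lead(D) = 27x² ÷ 3x = 9x. Subtract (9x)·D = 27x² − 9x. Remainder: −15x.
Step 7: lead(−15x) ÷ lead(D) = −15x ÷ 3x = −5. Subtract (−5)·D = −15x + 5. Remainder: −5.

R = [-5]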